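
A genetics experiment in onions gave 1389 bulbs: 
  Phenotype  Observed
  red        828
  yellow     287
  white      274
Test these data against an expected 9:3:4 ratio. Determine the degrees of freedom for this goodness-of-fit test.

2

A goodness-of-fit test with 3 phenotype classes has df = 3 − 1 = 2.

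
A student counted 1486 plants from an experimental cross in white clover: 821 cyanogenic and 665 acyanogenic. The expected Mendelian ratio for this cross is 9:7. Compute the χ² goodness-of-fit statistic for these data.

0.605

Expected counts for N = 1486 under a 9:7 ratio (total parts = 16):
  cyanogenic: 1486 × 9/16 = 835.875
  acyanogenic: 1486 × 7/16 = 650.125
χ² = Σ (O − E)² / E
  cyanogenic: (821 − 835.875)² / 835.875 = 0.2647
  acyanogenic: (665 − 650.125)² / 650.125 = 0.3403
χ² = 0.2647 + 0.3403 = 0.605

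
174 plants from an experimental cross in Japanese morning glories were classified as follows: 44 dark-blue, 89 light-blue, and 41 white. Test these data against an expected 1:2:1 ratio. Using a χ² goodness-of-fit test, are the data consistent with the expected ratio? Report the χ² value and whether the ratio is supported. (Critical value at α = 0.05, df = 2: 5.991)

Total ratio parts = 4. Expected numbers out of 174:
  dark-blue: 174 × 1/4 = 43.5
  light-blue: 174 × 2/4 = 87
  white: 174 × 1/4 = 43.5
χ² = Σ (O − E)² / E
  dark-blue: (44 − 43.5)² / 43.5 = 0.0057
  light-blue: (89 − 87)² / 87 = 0.0460
  white: (41 − 43.5)² / 43.5 = 0.1437
χ² = 0.0057 + 0.0460 + 0.1437 = 0.1954 ≈ 0.195
Degrees of freedom = 3 − 1 = 2; critical value at α = 0.05 is 5.991.
Since 0.195 < 5.991, we fail to reject the null hypothesis — the data are consistent with the 1:2:1 ratio.

0.195; consistent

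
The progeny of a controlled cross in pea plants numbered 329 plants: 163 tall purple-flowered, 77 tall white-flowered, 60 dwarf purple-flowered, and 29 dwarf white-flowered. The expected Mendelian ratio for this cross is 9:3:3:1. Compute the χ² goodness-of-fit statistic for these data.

9.940

Under the 9:3:3:1 hypothesis (Σ ratio = 16, N = 329):
  tall purple-flowered: 329 × 9/16 = 185.0625
  tall white-flowered: 329 × 3/16 = 61.6875
  dwarf purple-flowered: 329 × 3/16 = 61.6875
  dwarf white-flowered: 329 × 1/16 = 20.5625
χ² = Σ (O − E)² / E
  tall purple-flowered: (163 − 185.0625)² / 185.0625 = 2.6302
  tall white-flowered: (77 − 61.6875)² / 61.6875 = 3.8010
  dwarf purple-flowered: (60 − 61.6875)² / 61.6875 = 0.0462
  dwarf white-flowered: (29 − 20.5625)² / 20.5625 = 3.4622
χ² = 2.6302 + 3.8010 + 0.0462 + 3.4622 = 9.9396 ≈ 9.940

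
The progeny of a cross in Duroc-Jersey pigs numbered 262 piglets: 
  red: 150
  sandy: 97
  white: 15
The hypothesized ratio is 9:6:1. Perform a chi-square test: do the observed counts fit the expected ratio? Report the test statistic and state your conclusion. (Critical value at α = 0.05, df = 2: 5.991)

0.178; consistent

The 9:6:1 ratio has 16 parts, so with N = 262 the expected counts are:
  red: 262 × 9/16 = 147.375
  sandy: 262 × 6/16 = 98.25
  white: 262 × 1/16 = 16.375
χ² = Σ (O − E)² / E
  red: (150 − 147.375)² / 147.375 = 0.0468
  sandy: (97 − 98.25)² / 98.25 = 0.0159
  white: (15 − 16.375)² / 16.375 = 0.1155
χ² = 0.0468 + 0.0159 + 0.1155 = 0.1782 ≈ 0.178
Degrees of freedom = 3 − 1 = 2; critical value at α = 0.05 is 5.991.
Since 0.178 < 5.991, we fail to reject the null hypothesis — the data are consistent with the 9:6:1 ratio.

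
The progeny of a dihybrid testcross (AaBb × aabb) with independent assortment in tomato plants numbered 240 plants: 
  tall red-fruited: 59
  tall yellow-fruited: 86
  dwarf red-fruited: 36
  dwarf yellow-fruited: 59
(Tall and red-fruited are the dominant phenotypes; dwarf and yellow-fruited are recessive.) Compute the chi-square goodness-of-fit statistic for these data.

A dihybrid testcross with independent assortment gives a 1:1:1:1 ratio.
Expected counts for N = 240 under a 1:1:1:1 ratio (total parts = 4):
  tall red-fruited: 240 × 1/4 = 60
  tall yellow-fruited: 240 × 1/4 = 60
  dwarf red-fruited: 240 × 1/4 = 60
  dwarf yellow-fruited: 240 × 1/4 = 60
χ² = Σ (O − E)² / E
  tall red-fruited: (59 − 60)² / 60 = 0.0167
  tall yellow-fruited: (86 − 60)² / 60 = 11.2667
  dwarf red-fruited: (36 − 60)² / 60 = 9.6000
  dwarf yellow-fruited: (59 − 60)² / 60 = 0.0167
χ² = 0.0167 + 11.2667 + 9.6000 + 0.0167 = 20.9001 ≈ 20.900

20.900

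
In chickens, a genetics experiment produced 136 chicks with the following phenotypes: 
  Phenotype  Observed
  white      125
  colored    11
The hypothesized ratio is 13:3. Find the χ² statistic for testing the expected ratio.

10.148

Under the 13:3 hypothesis (Σ ratio = 16, N = 136):
  white: 136 × 13/16 = 110.5
  colored: 136 × 3/16 = 25.5
χ² = Σ (O − E)² / E
  white: (125 − 110.5)² / 110.5 = 1.9027
  colored: (11 − 25.5)² / 25.5 = 8.2451
χ² = 1.9027 + 8.2451 = 10.1478 ≈ 10.148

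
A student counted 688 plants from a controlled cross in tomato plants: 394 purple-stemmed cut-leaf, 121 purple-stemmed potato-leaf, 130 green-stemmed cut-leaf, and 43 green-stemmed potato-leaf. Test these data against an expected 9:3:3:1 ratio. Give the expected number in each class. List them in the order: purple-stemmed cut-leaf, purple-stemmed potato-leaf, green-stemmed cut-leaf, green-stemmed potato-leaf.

The 9:3:3:1 ratio has 16 parts, so with N = 688 the expected counts are:
  purple-stemmed cut-leaf: 688 × 9/16 = 387
  purple-stemmed potato-leaf: 688 × 3/16 = 129
  green-stemmed cut-leaf: 688 × 3/16 = 129
  green-stemmed potato-leaf: 688 × 1/16 = 43

387, 129, 129, 43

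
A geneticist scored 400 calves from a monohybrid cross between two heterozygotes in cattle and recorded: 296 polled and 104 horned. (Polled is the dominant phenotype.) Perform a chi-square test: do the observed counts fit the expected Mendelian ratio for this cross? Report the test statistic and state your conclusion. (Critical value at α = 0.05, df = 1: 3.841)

0.213; consistent

For a monohybrid cross between heterozygotes with complete dominance, the expected phenotypic ratio is 3:1.
Total ratio parts = 4. Expected numbers out of 400:
  polled: 400 × 3/4 = 300
  horned: 400 × 1/4 = 100
χ² = Σ (O − E)² / E
  polled: (296 − 300)² / 300 = 0.0533
  horned: (104 − 100)² / 100 = 0.1600
χ² = 0.0533 + 0.1600 = 0.2133 ≈ 0.213
Degrees of freedom = 2 − 1 = 1; critical value at α = 0.05 is 3.841.
Since 0.213 < 3.841, we fail to reject the null hypothesis — the data are consistent with the 3:1 ratio.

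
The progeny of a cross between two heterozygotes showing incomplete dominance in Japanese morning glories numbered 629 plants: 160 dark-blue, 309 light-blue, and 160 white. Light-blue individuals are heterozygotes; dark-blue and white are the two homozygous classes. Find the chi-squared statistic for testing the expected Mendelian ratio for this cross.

With incomplete dominance, a heterozygote × heterozygote cross gives a 1:2:1 phenotypic ratio.
Total ratio parts = 4. Expected numbers out of 629:
  dark-blue: 629 × 1/4 = 157.25
  light-blue: 629 × 2/4 = 314.5
  white: 629 × 1/4 = 157.25
χ² = Σ (O − E)² / E
  dark-blue: (160 − 157.25)² / 157.25 = 0.0481
  light-blue: (309 − 314.5)² / 314.5 = 0.0962
  white: (160 − 157.25)² / 157.25 = 0.0481
χ² = 0.0481 + 0.0962 + 0.0481 = 0.1924 ≈ 0.192

0.192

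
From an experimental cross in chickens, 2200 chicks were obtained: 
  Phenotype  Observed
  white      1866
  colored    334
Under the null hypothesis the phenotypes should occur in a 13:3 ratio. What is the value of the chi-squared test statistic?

18.386

Expected counts for N = 2200 under a 13:3 ratio (total parts = 16):
  white: 2200 × 13/16 = 1787.5
  colored: 2200 × 3/16 = 412.5
χ² = Σ (O − E)² / E
  white: (1866 − 1787.5)² / 1787.5 = 3.4474
  colored: (334 − 412.5)² / 412.5 = 14.9388
χ² = 3.4474 + 14.9388 = 18.3862 ≈ 18.386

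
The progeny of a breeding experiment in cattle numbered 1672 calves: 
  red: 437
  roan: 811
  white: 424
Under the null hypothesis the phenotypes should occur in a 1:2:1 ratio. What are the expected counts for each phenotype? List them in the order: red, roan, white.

Under the 1:2:1 hypothesis (Σ ratio = 4, N = 1672):
  red: 1672 × 1/4 = 418
  roan: 1672 × 2/4 = 836
  white: 1672 × 1/4 = 418

418, 836, 418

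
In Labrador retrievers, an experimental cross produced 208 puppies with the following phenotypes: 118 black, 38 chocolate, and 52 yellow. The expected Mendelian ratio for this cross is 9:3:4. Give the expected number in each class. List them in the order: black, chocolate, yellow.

The 9:3:4 ratio has 16 parts, so with N = 208 the expected counts are:
  black: 208 × 9/16 = 117
  chocolate: 208 × 3/16 = 39
  yellow: 208 × 4/16 = 52

117, 39, 52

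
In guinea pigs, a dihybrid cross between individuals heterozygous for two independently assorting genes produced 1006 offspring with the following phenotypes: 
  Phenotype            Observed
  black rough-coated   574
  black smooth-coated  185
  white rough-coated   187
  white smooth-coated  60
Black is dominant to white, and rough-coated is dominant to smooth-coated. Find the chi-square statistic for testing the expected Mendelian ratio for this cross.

0.332

A dihybrid F₂ with independent assortment and complete dominance at both loci gives a 9:3:3:1 phenotypic ratio.
Total ratio parts = 16. Expected numbers out of 1006:
  black rough-coated: 1006 × 9/16 = 565.875
  black smooth-coated: 1006 × 3/16 = 188.625
  white rough-coated: 1006 × 3/16 = 188.625
  white smooth-coated: 1006 × 1/16 = 62.875
χ² = Σ (O − E)² / E
  black rough-coated: (574 − 565.875)² / 565.875 = 0.1167
  black smooth-coated: (185 − 188.625)² / 188.625 = 0.0697
  white rough-coated: (187 − 188.625)² / 188.625 = 0.0140
  white smooth-coated: (60 − 62.875)² / 62.875 = 0.1315
χ² = 0.1167 + 0.0697 + 0.0140 + 0.1315 = 0.3319 ≈ 0.332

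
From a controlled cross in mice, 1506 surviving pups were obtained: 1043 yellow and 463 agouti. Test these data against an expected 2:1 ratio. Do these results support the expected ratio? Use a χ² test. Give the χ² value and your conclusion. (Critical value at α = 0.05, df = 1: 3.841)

4.545; not consistent

Under the 2:1 hypothesis (Σ ratio = 3, N = 1506):
  yellow: 1506 × 2/3 = 1004
  agouti: 1506 × 1/3 = 502
χ² = Σ (O − E)² / E
  yellow: (1043 − 1004)² / 1004 = 1.5149
  agouti: (463 − 502)² / 502 = 3.0299
χ² = 1.5149 + 3.0299 = 4.5448 ≈ 4.545
Degrees of freedom = 2 − 1 = 1; critical value at α = 0.05 is 3.841.
Since 4.545 > 3.841, we reject the null hypothesis — the data do not fit the 2:1 ratio.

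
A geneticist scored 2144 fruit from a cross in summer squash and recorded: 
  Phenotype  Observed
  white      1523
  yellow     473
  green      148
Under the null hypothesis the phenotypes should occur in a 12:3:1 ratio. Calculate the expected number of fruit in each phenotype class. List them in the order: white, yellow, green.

1608, 402, 134

Under the 12:3:1 hypothesis (Σ ratio = 16, N = 2144):
  white: 2144 × 12/16 = 1608
  yellow: 2144 × 3/16 = 402
  green: 2144 × 1/16 = 134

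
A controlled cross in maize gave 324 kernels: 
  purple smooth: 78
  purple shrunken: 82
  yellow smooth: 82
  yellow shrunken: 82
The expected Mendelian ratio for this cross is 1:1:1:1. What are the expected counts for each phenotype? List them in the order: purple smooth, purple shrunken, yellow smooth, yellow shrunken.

81, 81, 81, 81

The 1:1:1:1 ratio has 4 parts, so with N = 324 the expected counts are:
  purple smooth: 324 × 1/4 = 81
  purple shrunken: 324 × 1/4 = 81
  yellow smooth: 324 × 1/4 = 81
  yellow shrunken: 324 × 1/4 = 81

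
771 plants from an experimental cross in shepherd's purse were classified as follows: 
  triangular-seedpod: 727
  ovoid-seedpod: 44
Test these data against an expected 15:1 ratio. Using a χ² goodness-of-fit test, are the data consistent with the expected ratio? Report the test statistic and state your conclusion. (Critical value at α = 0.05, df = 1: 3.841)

0.388; consistent

Expected counts for N = 771 under a 15:1 ratio (total parts = 16):
  triangular-seedpod: 771 × 15/16 = 722.8125
  ovoid-seedpod: 771 × 1/16 = 48.1875
χ² = Σ (O − E)² / E
  triangular-seedpod: (727 − 722.8125)² / 722.8125 = 0.0243
  ovoid-seedpod: (44 − 48.1875)² / 48.1875 = 0.3639
χ² = 0.0243 + 0.3639 = 0.3882 ≈ 0.388
Degrees of freedom = 2 − 1 = 1; critical value at α = 0.05 is 3.841.
Since 0.388 < 3.841, we fail to reject the null hypothesis — the data are consistent with the 15:1 ratio.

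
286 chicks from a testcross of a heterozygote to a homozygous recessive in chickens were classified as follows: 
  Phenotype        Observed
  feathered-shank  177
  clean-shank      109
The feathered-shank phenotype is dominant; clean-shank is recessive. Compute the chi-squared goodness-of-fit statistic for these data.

A testcross of a heterozygote (Aa × aa) gives a 1:1 phenotypic ratio.
Expected counts for N = 286 under a 1:1 ratio (total parts = 2):
  feathered-shank: 286 × 1/2 = 143
  clean-shank: 286 × 1/2 = 143
χ² = Σ (O − E)² / E
  feathered-shank: (177 − 143)² / 143 = 8.0839
  clean-shank: (109 − 143)² / 143 = 8.0839
χ² = 8.0839 + 8.0839 = 16.1678 ≈ 16.168

16.168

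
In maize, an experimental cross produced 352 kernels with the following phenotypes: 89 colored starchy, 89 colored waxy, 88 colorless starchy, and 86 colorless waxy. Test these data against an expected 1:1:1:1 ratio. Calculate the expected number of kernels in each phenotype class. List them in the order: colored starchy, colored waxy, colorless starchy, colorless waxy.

88, 88, 88, 88

Total ratio parts = 4. Expected numbers out of 352:
  colored starchy: 352 × 1/4 = 88
  colored waxy: 352 × 1/4 = 88
  colorless starchy: 352 × 1/4 = 88
  colorless waxy: 352 × 1/4 = 88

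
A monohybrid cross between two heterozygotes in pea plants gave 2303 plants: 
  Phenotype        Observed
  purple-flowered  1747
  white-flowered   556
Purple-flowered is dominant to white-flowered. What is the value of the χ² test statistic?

For a monohybrid cross between heterozygotes with complete dominance, the expected phenotypic ratio is 3:1.
Expected counts for N = 2303 under a 3:1 ratio (total parts = 4):
  purple-flowered: 2303 × 3/4 = 1727.25
  white-flowered: 2303 × 1/4 = 575.75
χ² = Σ (O − E)² / E
  purple-flowered: (1747 − 1727.25)² / 1727.25 = 0.2258
  white-flowered: (556 − 575.75)² / 575.75 = 0.6775
χ² = 0.2258 + 0.6775 = 0.9033 ≈ 0.903

0.903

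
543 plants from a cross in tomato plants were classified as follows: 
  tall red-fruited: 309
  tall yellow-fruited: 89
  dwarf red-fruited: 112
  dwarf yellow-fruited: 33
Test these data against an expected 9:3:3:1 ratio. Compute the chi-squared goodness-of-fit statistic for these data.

2.699

The 9:3:3:1 ratio has 16 parts, so with N = 543 the expected counts are:
  tall red-fruited: 543 × 9/16 = 305.4375
  tall yellow-fruited: 543 × 3/16 = 101.8125
  dwarf red-fruited: 543 × 3/16 = 101.8125
  dwarf yellow-fruited: 543 × 1/16 = 33.9375
χ² = Σ (O − E)² / E
  tall red-fruited: (309 − 305.4375)² / 305.4375 = 0.0416
  tall yellow-fruited: (89 − 101.8125)² / 101.8125 = 1.6124
  dwarf red-fruited: (112 − 101.8125)² / 101.8125 = 1.0194
  dwarf yellow-fruited: (33 − 33.9375)² / 33.9375 = 0.0259
χ² = 0.0416 + 1.6124 + 1.0194 + 0.0259 = 2.6993 ≈ 2.699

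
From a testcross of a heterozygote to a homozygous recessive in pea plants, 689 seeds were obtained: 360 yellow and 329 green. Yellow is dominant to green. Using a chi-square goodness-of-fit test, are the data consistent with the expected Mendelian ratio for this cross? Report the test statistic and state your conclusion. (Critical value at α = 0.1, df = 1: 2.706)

A testcross of a heterozygote (Aa × aa) gives a 1:1 phenotypic ratio.
The 1:1 ratio has 2 parts, so with N = 689 the expected counts are:
  yellow: 689 × 1/2 = 344.5
  green: 689 × 1/2 = 344.5
χ² = Σ (O − E)² / E
  yellow: (360 − 344.5)² / 344.5 = 0.6974
  green: (329 − 344.5)² / 344.5 = 0.6974
χ² = 0.6974 + 0.6974 = 1.3948 ≈ 1.395
Degrees of freedom = 2 − 1 = 1; critical value at α = 0.1 is 2.706.
Since 1.395 < 2.706, we fail to reject the null hypothesis — the data are consistent with the 1:1 ratio.

1.395; consistent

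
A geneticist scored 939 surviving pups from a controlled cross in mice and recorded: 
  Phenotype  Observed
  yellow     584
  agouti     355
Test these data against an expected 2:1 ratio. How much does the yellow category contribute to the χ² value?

2.818

Under the 2:1 hypothesis (Σ ratio = 3, N = 939):
  yellow: 939 × 2/3 = 626
  agouti: 939 × 1/3 = 313
Contribution of yellow: (584 − 626)² / 626 = 2.8179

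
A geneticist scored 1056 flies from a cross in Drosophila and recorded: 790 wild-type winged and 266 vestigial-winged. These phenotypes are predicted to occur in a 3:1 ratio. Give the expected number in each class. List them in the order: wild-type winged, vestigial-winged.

792, 264

Under the 3:1 hypothesis (Σ ratio = 4, N = 1056):
  wild-type winged: 1056 × 3/4 = 792
  vestigial-winged: 1056 × 1/4 = 264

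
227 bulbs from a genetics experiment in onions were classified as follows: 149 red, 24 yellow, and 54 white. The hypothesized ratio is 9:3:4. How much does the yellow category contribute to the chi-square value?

Total ratio parts = 16. Expected numbers out of 227:
  red: 227 × 9/16 = 127.6875
  yellow: 227 × 3/16 = 42.5625
  white: 227 × 4/16 = 56.75
Contribution of yellow: (24 − 42.5625)² / 42.5625 = 8.0955

8.096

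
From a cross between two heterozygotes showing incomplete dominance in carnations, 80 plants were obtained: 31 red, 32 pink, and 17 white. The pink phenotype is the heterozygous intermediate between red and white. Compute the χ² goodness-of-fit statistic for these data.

8.100

With incomplete dominance, a heterozygote × heterozygote cross gives a 1:2:1 phenotypic ratio.
Expected counts for N = 80 under a 1:2:1 ratio (total parts = 4):
  red: 80 × 1/4 = 20
  pink: 80 × 2/4 = 40
  white: 80 × 1/4 = 20
χ² = Σ (O − E)² / E
  red: (31 − 20)² / 20 = 6.0500
  pink: (32 − 40)² / 40 = 1.6000
  white: (17 − 20)² / 20 = 0.4500
χ² = 6.0500 + 1.6000 + 0.4500 = 8.100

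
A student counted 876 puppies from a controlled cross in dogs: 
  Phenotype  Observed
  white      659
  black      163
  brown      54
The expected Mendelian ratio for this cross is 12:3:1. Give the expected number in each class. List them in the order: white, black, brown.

Total ratio parts = 16. Expected numbers out of 876:
  white: 876 × 12/16 = 657
  black: 876 × 3/16 = 164.25
  brown: 876 × 1/16 = 54.75

657, 164.25, 54.75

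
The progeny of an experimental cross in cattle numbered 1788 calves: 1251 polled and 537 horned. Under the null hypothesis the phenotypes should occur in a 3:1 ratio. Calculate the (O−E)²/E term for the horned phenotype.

18.121

Under the 3:1 hypothesis (Σ ratio = 4, N = 1788):
  polled: 1788 × 3/4 = 1341
  horned: 1788 × 1/4 = 447
Contribution of horned: (537 − 447)² / 447 = 18.1208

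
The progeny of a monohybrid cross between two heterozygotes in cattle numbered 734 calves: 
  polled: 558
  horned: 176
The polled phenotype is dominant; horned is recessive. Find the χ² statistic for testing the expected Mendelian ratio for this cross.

0.409

For a monohybrid cross between heterozygotes with complete dominance, the expected phenotypic ratio is 3:1.
The 3:1 ratio has 4 parts, so with N = 734 the expected counts are:
  polled: 734 × 3/4 = 550.5
  horned: 734 × 1/4 = 183.5
χ² = Σ (O − E)² / E
  polled: (558 − 550.5)² / 550.5 = 0.1022
  horned: (176 − 183.5)² / 183.5 = 0.3065
χ² = 0.1022 + 0.3065 = 0.4087 ≈ 0.409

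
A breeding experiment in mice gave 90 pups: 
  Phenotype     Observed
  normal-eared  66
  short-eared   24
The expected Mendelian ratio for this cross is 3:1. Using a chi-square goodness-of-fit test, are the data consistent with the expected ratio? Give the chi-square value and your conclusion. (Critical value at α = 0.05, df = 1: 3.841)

0.133; consistent

Expected counts for N = 90 under a 3:1 ratio (total parts = 4):
  normal-eared: 90 × 3/4 = 67.5
  short-eared: 90 × 1/4 = 22.5
χ² = Σ (O − E)² / E
  normal-eared: (66 − 67.5)² / 67.5 = 0.0333
  short-eared: (24 − 22.5)² / 22.5 = 0.1000
χ² = 0.0333 + 0.1000 = 0.1333 ≈ 0.133
Degrees of freedom = 2 − 1 = 1; critical value at α = 0.05 is 3.841.
Since 0.133 < 3.841, we fail to reject the null hypothesis — the data are consistent with the 3:1 ratio.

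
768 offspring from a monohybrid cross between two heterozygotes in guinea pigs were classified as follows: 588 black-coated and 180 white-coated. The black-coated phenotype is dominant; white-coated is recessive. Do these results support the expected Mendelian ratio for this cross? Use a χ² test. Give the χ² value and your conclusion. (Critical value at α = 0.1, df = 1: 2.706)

For a monohybrid cross between heterozygotes with complete dominance, the expected phenotypic ratio is 3:1.
Expected counts for N = 768 under a 3:1 ratio (total parts = 4):
  black-coated: 768 × 3/4 = 576
  white-coated: 768 × 1/4 = 192
χ² = Σ (O − E)² / E
  black-coated: (588 − 576)² / 576 = 0.2500
  white-coated: (180 − 192)² / 192 = 0.7500
χ² = 0.2500 + 0.7500 = 1.000
Degrees of freedom = 2 − 1 = 1; critical value at α = 0.1 is 2.706.
Since 1.000 < 2.706, we fail to reject the null hypothesis — the data are consistent with the 3:1 ratio.

1.000; consistent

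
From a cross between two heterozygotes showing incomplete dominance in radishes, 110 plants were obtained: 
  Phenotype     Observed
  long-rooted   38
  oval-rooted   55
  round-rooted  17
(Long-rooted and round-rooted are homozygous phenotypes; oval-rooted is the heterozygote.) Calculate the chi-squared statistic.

8.018

With incomplete dominance, a heterozygote × heterozygote cross gives a 1:2:1 phenotypic ratio.
Expected counts for N = 110 under a 1:2:1 ratio (total parts = 4):
  long-rooted: 110 × 1/4 = 27.5
  oval-rooted: 110 × 2/4 = 55
  round-rooted: 110 × 1/4 = 27.5
χ² = Σ (O − E)² / E
  long-rooted: (38 − 27.5)² / 27.5 = 4.0091
  oval-rooted: (55 − 55)² / 55 = 0.0000
  round-rooted: (17 − 27.5)² / 27.5 = 4.0091
χ² = 4.0091 + 0.0000 + 4.0091 = 8.0182 ≈ 8.018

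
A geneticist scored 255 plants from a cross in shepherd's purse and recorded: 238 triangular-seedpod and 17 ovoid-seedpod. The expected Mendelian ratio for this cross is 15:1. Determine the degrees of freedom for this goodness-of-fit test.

A goodness-of-fit test with 2 phenotype classes has df = 2 − 1 = 1.

1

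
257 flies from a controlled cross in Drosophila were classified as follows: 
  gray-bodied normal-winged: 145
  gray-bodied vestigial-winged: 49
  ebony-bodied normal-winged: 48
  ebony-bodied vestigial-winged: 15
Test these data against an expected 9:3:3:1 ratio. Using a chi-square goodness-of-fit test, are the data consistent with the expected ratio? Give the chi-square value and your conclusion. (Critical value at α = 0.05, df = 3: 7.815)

Total ratio parts = 16. Expected numbers out of 257:
  gray-bodied normal-winged: 257 × 9/16 = 144.5625
  gray-bodied vestigial-winged: 257 × 3/16 = 48.1875
  ebony-bodied normal-winged: 257 × 3/16 = 48.1875
  ebony-bodied vestigial-winged: 257 × 1/16 = 16.0625
χ² = Σ (O − E)² / E
  gray-bodied normal-winged: (145 − 144.5625)² / 144.5625 = 0.0013
  gray-bodied vestigial-winged: (49 − 48.1875)² / 48.1875 = 0.0137
  ebony-bodied normal-winged: (48 − 48.1875)² / 48.1875 = 0.0007
  ebony-bodied vestigial-winged: (15 − 16.0625)² / 16.0625 = 0.0703
χ² = 0.0013 + 0.0137 + 0.0007 + 0.0703 = 0.086
Degrees of freedom = 4 − 1 = 3; critical value at α = 0.05 is 7.815.
Since 0.086 < 7.815, we fail to reject the null hypothesis — the data are consistent with the 9:3:3:1 ratio.

0.086; consistent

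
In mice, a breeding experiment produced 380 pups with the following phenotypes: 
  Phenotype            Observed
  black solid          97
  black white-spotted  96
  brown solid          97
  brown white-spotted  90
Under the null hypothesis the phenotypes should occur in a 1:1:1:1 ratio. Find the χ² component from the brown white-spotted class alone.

Under the 1:1:1:1 hypothesis (Σ ratio = 4, N = 380):
  black solid: 380 × 1/4 = 95
  black white-spotted: 380 × 1/4 = 95
  brown solid: 380 × 1/4 = 95
  brown white-spotted: 380 × 1/4 = 95
Contribution of brown white-spotted: (90 − 95)² / 95 = 0.2632

0.263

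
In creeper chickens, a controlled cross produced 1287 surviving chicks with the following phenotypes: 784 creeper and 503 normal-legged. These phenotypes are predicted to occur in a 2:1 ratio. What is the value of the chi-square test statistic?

19.147

Expected counts for N = 1287 under a 2:1 ratio (total parts = 3):
  creeper: 1287 × 2/3 = 858
  normal-legged: 1287 × 1/3 = 429
χ² = Σ (O − E)² / E
  creeper: (784 − 858)² / 858 = 6.3823
  normal-legged: (503 − 429)² / 429 = 12.7646
χ² = 6.3823 + 12.7646 = 19.1469 ≈ 19.147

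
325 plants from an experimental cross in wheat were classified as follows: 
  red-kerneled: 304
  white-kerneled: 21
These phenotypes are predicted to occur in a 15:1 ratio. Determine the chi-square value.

0.025

The 15:1 ratio has 16 parts, so with N = 325 the expected counts are:
  red-kerneled: 325 × 15/16 = 304.6875
  white-kerneled: 325 × 1/16 = 20.3125
χ² = Σ (O − E)² / E
  red-kerneled: (304 − 304.6875)² / 304.6875 = 0.0016
  white-kerneled: (21 − 20.3125)² / 20.3125 = 0.0233
χ² = 0.0016 + 0.0233 = 0.0249 ≈ 0.025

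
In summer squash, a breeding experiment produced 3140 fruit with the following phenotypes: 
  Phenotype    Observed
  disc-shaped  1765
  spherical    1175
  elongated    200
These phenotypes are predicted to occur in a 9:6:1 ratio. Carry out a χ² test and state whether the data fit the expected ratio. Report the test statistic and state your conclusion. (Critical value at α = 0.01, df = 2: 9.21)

0.078; consistent

Under the 9:6:1 hypothesis (Σ ratio = 16, N = 3140):
  disc-shaped: 3140 × 9/16 = 1766.25
  spherical: 3140 × 6/16 = 1177.5
  elongated: 3140 × 1/16 = 196.25
χ² = Σ (O − E)² / E
  disc-shaped: (1765 − 1766.25)² / 1766.25 = 0.0009
  spherical: (1175 − 1177.5)² / 1177.5 = 0.0053
  elongated: (200 − 196.25)² / 196.25 = 0.0717
χ² = 0.0009 + 0.0053 + 0.0717 = 0.0779 ≈ 0.078
Degrees of freedom = 3 − 1 = 2; critical value at α = 0.01 is 9.21.
Since 0.078 < 9.21, we fail to reject the null hypothesis — the data are consistent with the 9:6:1 ratio.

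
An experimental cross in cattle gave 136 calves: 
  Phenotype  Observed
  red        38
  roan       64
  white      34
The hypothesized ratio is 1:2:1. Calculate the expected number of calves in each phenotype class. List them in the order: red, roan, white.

Total ratio parts = 4. Expected numbers out of 136:
  red: 136 × 1/4 = 34
  roan: 136 × 2/4 = 68
  white: 136 × 1/4 = 34

34, 68, 34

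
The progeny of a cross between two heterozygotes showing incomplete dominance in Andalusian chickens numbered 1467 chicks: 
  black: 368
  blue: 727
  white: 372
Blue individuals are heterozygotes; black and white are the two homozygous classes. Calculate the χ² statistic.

With incomplete dominance, a heterozygote × heterozygote cross gives a 1:2:1 phenotypic ratio.
Expected counts for N = 1467 under a 1:2:1 ratio (total parts = 4):
  black: 1467 × 1/4 = 366.75
  blue: 1467 × 2/4 = 733.5
  white: 1467 × 1/4 = 366.75
χ² = Σ (O − E)² / E
  black: (368 − 366.75)² / 366.75 = 0.0043
  blue: (727 − 733.5)² / 733.5 = 0.0576
  white: (372 − 366.75)² / 366.75 = 0.0752
χ² = 0.0043 + 0.0576 + 0.0752 = 0.1371 ≈ 0.137

0.137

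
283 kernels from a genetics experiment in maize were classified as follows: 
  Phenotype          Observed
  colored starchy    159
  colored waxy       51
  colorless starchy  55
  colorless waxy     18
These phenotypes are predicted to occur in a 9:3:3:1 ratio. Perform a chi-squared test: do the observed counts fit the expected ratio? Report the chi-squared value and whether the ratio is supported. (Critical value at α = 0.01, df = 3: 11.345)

0.157; consistent

Total ratio parts = 16. Expected numbers out of 283:
  colored starchy: 283 × 9/16 = 159.1875
  colored waxy: 283 × 3/16 = 53.0625
  colorless starchy: 283 × 3/16 = 53.0625
  colorless waxy: 283 × 1/16 = 17.6875
χ² = Σ (O − E)² / E
  colored starchy: (159 − 159.1875)² / 159.1875 = 0.0002
  colored waxy: (51 − 53.0625)² / 53.0625 = 0.0802
  colorless starchy: (55 − 53.0625)² / 53.0625 = 0.0707
  colorless waxy: (18 − 17.6875)² / 17.6875 = 0.0055
χ² = 0.0002 + 0.0802 + 0.0707 + 0.0055 = 0.1566 ≈ 0.157
Degrees of freedom = 4 − 1 = 3; critical value at α = 0.01 is 11.345.
Since 0.157 < 11.345, we fail to reject the null hypothesis — the data are consistent with the 9:3:3:1 ratio.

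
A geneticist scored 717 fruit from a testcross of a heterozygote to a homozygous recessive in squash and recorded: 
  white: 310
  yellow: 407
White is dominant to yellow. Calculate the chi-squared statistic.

A testcross of a heterozygote (Aa × aa) gives a 1:1 phenotypic ratio.
Under the 1:1 hypothesis (Σ ratio = 2, N = 717):
  white: 717 × 1/2 = 358.5
  yellow: 717 × 1/2 = 358.5
χ² = Σ (O − E)² / E
  white: (310 − 358.5)² / 358.5 = 6.5614
  yellow: (407 − 358.5)² / 358.5 = 6.5614
χ² = 6.5614 + 6.5614 = 13.1228 ≈ 13.123

13.123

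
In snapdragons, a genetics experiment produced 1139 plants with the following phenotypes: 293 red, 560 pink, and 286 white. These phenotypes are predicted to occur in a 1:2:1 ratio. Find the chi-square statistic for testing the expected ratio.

The 1:2:1 ratio has 4 parts, so with N = 1139 the expected counts are:
  red: 1139 × 1/4 = 284.75
  pink: 1139 × 2/4 = 569.5
  white: 1139 × 1/4 = 284.75
χ² = Σ (O − E)² / E
  red: (293 − 284.75)² / 284.75 = 0.2390
  pink: (560 − 569.5)² / 569.5 = 0.1585
  white: (286 − 284.75)² / 284.75 = 0.0055
χ² = 0.2390 + 0.1585 + 0.0055 = 0.403

0.403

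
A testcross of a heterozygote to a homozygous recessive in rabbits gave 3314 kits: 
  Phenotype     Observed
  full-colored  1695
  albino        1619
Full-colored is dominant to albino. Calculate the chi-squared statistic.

A testcross of a heterozygote (Aa × aa) gives a 1:1 phenotypic ratio.
Total ratio parts = 2. Expected numbers out of 3314:
  full-colored: 3314 × 1/2 = 1657
  albino: 3314 × 1/2 = 1657
χ² = Σ (O − E)² / E
  full-colored: (1695 − 1657)² / 1657 = 0.8715
  albino: (1619 − 1657)² / 1657 = 0.8715
χ² = 0.8715 + 0.8715 = 1.743

1.743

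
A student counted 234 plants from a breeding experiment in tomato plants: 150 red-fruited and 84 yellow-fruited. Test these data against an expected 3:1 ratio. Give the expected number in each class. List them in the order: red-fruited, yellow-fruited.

175.5, 58.5

The 3:1 ratio has 4 parts, so with N = 234 the expected counts are:
  red-fruited: 234 × 3/4 = 175.5
  yellow-fruited: 234 × 1/4 = 58.5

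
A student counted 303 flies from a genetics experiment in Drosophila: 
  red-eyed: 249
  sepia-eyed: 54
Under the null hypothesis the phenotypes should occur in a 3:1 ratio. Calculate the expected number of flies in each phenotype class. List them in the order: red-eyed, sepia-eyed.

The 3:1 ratio has 4 parts, so with N = 303 the expected counts are:
  red-eyed: 303 × 3/4 = 227.25
  sepia-eyed: 303 × 1/4 = 75.75

227.25, 75.75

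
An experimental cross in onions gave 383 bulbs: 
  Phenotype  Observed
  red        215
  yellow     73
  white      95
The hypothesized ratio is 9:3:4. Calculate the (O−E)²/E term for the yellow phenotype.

0.020

Under the 9:3:4 hypothesis (Σ ratio = 16, N = 383):
  red: 383 × 9/16 = 215.4375
  yellow: 383 × 3/16 = 71.8125
  white: 383 × 4/16 = 95.75
Contribution of yellow: (73 − 71.8125)² / 71.8125 = 0.0196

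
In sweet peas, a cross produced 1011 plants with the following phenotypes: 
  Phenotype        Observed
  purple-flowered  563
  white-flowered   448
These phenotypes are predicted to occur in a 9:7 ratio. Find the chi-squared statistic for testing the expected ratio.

Total ratio parts = 16. Expected numbers out of 1011:
  purple-flowered: 1011 × 9/16 = 568.6875
  white-flowered: 1011 × 7/16 = 442.3125
χ² = Σ (O − E)² / E
  purple-flowered: (563 − 568.6875)² / 568.6875 = 0.0569
  white-flowered: (448 − 442.3125)² / 442.3125 = 0.0731
χ² = 0.0569 + 0.0731 = 0.130

0.130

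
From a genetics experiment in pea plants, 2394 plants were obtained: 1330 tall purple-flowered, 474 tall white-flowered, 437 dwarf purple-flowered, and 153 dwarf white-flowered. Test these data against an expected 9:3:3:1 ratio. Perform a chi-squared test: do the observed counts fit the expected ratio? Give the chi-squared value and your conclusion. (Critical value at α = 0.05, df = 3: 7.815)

2.002; consistent

Under the 9:3:3:1 hypothesis (Σ ratio = 16, N = 2394):
  tall purple-flowered: 2394 × 9/16 = 1346.625
  tall white-flowered: 2394 × 3/16 = 448.875
  dwarf purple-flowered: 2394 × 3/16 = 448.875
  dwarf white-flowered: 2394 × 1/16 = 149.625
χ² = Σ (O − E)² / E
  tall purple-flowered: (1330 − 1346.625)² / 1346.625 = 0.2052
  tall white-flowered: (474 − 448.875)² / 448.875 = 1.4063
  dwarf purple-flowered: (437 − 448.875)² / 448.875 = 0.3142
  dwarf white-flowered: (153 − 149.625)² / 149.625 = 0.0761
χ² = 0.2052 + 1.4063 + 0.3142 + 0.0761 = 2.0018 ≈ 2.002
Degrees of freedom = 4 − 1 = 3; critical value at α = 0.05 is 7.815.
Since 2.002 < 7.815, we fail to reject the null hypothesis — the data are consistent with the 9:3:3:1 ratio.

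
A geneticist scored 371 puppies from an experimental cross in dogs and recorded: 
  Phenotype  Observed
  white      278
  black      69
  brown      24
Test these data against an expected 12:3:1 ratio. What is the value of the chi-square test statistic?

Under the 12:3:1 hypothesis (Σ ratio = 16, N = 371):
  white: 371 × 12/16 = 278.25
  black: 371 × 3/16 = 69.5625
  brown: 371 × 1/16 = 23.1875
χ² = Σ (O − E)² / E
  white: (278 − 278.25)² / 278.25 = 0.0002
  black: (69 − 69.5625)² / 69.5625 = 0.0045
  brown: (24 − 23.1875)² / 23.1875 = 0.0285
χ² = 0.0002 + 0.0045 + 0.0285 = 0.0332 ≈ 0.033

0.033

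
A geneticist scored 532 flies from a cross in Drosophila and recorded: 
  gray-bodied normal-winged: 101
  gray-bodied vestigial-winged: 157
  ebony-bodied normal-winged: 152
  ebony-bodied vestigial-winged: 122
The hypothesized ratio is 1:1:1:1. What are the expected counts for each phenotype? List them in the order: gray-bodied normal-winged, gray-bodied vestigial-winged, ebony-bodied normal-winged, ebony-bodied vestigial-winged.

Expected counts for N = 532 under a 1:1:1:1 ratio (total parts = 4):
  gray-bodied normal-winged: 532 × 1/4 = 133
  gray-bodied vestigial-winged: 532 × 1/4 = 133
  ebony-bodied normal-winged: 532 × 1/4 = 133
  ebony-bodied vestigial-winged: 532 × 1/4 = 133

133, 133, 133, 133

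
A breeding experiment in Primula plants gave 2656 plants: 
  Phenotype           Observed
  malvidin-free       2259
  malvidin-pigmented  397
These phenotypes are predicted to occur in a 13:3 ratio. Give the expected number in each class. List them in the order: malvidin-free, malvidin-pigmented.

Total ratio parts = 16. Expected numbers out of 2656:
  malvidin-free: 2656 × 13/16 = 2158
  malvidin-pigmented: 2656 × 3/16 = 498

2158, 498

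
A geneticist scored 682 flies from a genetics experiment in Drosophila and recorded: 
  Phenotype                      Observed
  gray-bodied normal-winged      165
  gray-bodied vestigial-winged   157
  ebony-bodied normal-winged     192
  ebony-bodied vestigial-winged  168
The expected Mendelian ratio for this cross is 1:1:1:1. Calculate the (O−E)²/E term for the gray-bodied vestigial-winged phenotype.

1.069

The 1:1:1:1 ratio has 4 parts, so with N = 682 the expected counts are:
  gray-bodied normal-winged: 682 × 1/4 = 170.5
  gray-bodied vestigial-winged: 682 × 1/4 = 170.5
  ebony-bodied normal-winged: 682 × 1/4 = 170.5
  ebony-bodied vestigial-winged: 682 × 1/4 = 170.5
Contribution of gray-bodied vestigial-winged: (157 − 170.5)² / 170.5 = 1.0689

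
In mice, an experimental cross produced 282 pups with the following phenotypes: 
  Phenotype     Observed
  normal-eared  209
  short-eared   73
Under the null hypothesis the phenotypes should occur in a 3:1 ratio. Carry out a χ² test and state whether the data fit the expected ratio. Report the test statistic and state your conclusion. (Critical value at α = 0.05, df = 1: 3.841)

The 3:1 ratio has 4 parts, so with N = 282 the expected counts are:
  normal-eared: 282 × 3/4 = 211.5
  short-eared: 282 × 1/4 = 70.5
χ² = Σ (O − E)² / E
  normal-eared: (209 − 211.5)² / 211.5 = 0.0296
  short-eared: (73 − 70.5)² / 70.5 = 0.0887
χ² = 0.0296 + 0.0887 = 0.1183 ≈ 0.118
Degrees of freedom = 2 − 1 = 1; critical value at α = 0.05 is 3.841.
Since 0.118 < 3.841, we fail to reject the null hypothesis — the data are consistent with the 3:1 ratio.

0.118; consistent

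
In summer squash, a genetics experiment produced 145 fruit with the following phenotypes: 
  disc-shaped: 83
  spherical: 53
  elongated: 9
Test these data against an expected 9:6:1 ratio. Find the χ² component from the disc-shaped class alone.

Under the 9:6:1 hypothesis (Σ ratio = 16, N = 145):
  disc-shaped: 145 × 9/16 = 81.5625
  spherical: 145 × 6/16 = 54.375
  elongated: 145 × 1/16 = 9.0625
Contribution of disc-shaped: (83 − 81.5625)² / 81.5625 = 0.0253

0.025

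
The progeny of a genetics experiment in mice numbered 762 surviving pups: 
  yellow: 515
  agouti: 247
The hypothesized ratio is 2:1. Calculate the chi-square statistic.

Total ratio parts = 3. Expected numbers out of 762:
  yellow: 762 × 2/3 = 508
  agouti: 762 × 1/3 = 254
χ² = Σ (O − E)² / E
  yellow: (515 − 508)² / 508 = 0.0965
  agouti: (247 − 254)² / 254 = 0.1929
χ² = 0.0965 + 0.1929 = 0.2894 ≈ 0.289

0.289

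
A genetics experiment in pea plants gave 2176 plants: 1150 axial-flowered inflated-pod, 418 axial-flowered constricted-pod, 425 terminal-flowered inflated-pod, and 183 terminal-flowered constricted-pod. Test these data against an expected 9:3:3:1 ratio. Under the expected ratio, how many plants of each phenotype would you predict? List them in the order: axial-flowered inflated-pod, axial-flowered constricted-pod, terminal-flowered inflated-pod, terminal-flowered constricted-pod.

Total ratio parts = 16. Expected numbers out of 2176:
  axial-flowered inflated-pod: 2176 × 9/16 = 1224
  axial-flowered constricted-pod: 2176 × 3/16 = 408
  terminal-flowered inflated-pod: 2176 × 3/16 = 408
  terminal-flowered constricted-pod: 2176 × 1/16 = 136

1224, 408, 408, 136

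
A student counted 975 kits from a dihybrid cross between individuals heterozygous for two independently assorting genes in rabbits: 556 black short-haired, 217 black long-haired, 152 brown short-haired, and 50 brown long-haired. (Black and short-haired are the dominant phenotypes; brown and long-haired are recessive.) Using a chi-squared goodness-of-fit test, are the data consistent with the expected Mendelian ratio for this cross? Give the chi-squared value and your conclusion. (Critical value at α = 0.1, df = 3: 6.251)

A dihybrid F₂ with independent assortment and complete dominance at both loci gives a 9:3:3:1 phenotypic ratio.
The 9:3:3:1 ratio has 16 parts, so with N = 975 the expected counts are:
  black short-haired: 975 × 9/16 = 548.4375
  black long-haired: 975 × 3/16 = 182.8125
  brown short-haired: 975 × 3/16 = 182.8125
  brown long-haired: 975 × 1/16 = 60.9375
χ² = Σ (O − E)² / E
  black short-haired: (556 − 548.4375)² / 548.4375 = 0.1043
  black long-haired: (217 − 182.8125)² / 182.8125 = 6.3934
  brown short-haired: (152 − 182.8125)² / 182.8125 = 5.1934
  brown long-haired: (50 − 60.9375)² / 60.9375 = 1.9631
χ² = 0.1043 + 6.3934 + 5.1934 + 1.9631 = 13.6542 ≈ 13.654
Degrees of freedom = 4 − 1 = 3; critical value at α = 0.1 is 6.251.
Since 13.654 > 6.251, we reject the null hypothesis — the data do not fit the 9:3:3:1 ratio.

13.654; not consistent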